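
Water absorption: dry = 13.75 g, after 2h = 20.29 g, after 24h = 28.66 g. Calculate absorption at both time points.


2h absorption = 47.6%
24h absorption = 108.4%

WA (2h) = (20.29 - 13.75) / 13.75 x 100 = 47.6%
WA (24h) = (28.66 - 13.75) / 13.75 x 100 = 108.4%


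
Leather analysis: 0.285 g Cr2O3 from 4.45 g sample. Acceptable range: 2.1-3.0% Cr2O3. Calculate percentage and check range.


Cr2O3 = 6.40%
Within range: No


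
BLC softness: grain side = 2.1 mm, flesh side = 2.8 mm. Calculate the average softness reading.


2.45 mm

Average = (2.1 + 2.8) / 2
Average = 2.45 mm


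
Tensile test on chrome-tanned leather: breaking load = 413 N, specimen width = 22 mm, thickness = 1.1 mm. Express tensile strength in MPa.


Cross-section = 22 x 1.1 = 24.2 mm^2
TS = 413 / 24.2 = 17.07 MPa
(1 N/mm^2 = 1 MPa)


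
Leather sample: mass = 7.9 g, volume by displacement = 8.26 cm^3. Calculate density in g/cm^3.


0.956 g/cm^3

Density = mass / volume
Density = 7.9 / 8.26 = 0.956 g/cm^3


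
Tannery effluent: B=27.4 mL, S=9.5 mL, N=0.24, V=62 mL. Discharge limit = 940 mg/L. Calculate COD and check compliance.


COD = 554.3 mg/L
Compliant: Yes


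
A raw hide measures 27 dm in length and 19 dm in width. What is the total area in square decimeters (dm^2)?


Area = length x width
Area = 27 x 19 = 513 dm^2


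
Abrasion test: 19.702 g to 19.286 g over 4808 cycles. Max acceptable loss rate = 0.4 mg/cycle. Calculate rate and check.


Loss = 19.702 - 19.286 = 0.416 g
Rate = 0.416 g / 4808 cycles x 1000 = 0.087 mg/cycle
Max = 0.4 mg/cycle
Passes: Yes


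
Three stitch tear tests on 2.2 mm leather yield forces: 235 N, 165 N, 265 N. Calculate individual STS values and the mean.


STS1 = 106.8 N/mm
STS2 = 75.0 N/mm
STS3 = 120.5 N/mm
Mean = 100.8 N/mm

STS1 = 235 / 2.2 = 106.8 N/mm
STS2 = 165 / 2.2 = 75.0 N/mm
STS3 = 265 / 2.2 = 120.5 N/mm
Mean = (106.8 + 75.0 + 120.5) / 3 = 100.8 N/mm


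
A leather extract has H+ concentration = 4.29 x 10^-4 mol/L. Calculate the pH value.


pH = -log10[H+]
pH = -log10(4.29 x 10^-4) = 3.37


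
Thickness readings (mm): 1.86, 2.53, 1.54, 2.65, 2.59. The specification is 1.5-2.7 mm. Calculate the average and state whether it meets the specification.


Sum = 11.17
Average = 11.17 / 5 = 2.23 mm
Specification range: 1.5 to 2.7 mm
Within spec: Yes


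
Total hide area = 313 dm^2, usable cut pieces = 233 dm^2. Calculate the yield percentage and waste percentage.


Yield = 74.4%
Waste = 25.6%


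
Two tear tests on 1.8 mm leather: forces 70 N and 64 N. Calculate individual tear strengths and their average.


Tear 1 = 70 / 1.8 = 38.9 N/mm
Tear 2 = 64 / 1.8 = 35.6 N/mm
Average = (38.9 + 35.6) / 2 = 37.3 N/mm


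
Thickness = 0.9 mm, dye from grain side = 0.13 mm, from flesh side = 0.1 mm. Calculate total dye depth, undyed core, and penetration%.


Total dyed = 0.23 mm
Undyed core = 0.67 mm
Penetration = 25.6%


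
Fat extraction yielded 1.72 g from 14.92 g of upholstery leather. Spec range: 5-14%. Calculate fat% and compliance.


Fat% = 1.72 / 14.92 x 100 = 11.5%
Spec range: 5-14%
Compliant: Yes


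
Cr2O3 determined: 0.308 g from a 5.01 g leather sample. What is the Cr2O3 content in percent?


6.15%


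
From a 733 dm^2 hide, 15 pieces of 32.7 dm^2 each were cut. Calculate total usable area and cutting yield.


Usable area = 490.5 dm^2
Yield = 66.9%


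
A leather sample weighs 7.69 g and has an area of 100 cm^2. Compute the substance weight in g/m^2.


Substance weight = mass / area x 10000
SW = 7.69 / 100 x 10000
SW = 769.0 g/m^2


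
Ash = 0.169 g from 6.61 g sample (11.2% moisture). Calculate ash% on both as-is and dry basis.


As-is ash = 2.56%
Dry-basis ash = 2.88%

As-is ash% = 0.169 / 6.61 x 100 = 2.56%
Dry mass = 6.61 x (100 - 11.2) / 100 = 5.86968 g
Dry-basis ash% = 0.169 / 5.86968 x 100 = 2.88%


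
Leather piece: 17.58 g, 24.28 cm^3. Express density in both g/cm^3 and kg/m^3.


Density = 17.58 / 24.28 = 0.724 g/cm^3
Convert: 0.724 x 1000 = 724 kg/m^3


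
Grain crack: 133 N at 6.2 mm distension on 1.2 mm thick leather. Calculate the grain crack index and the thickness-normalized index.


Crack index = 133 / 6.2 = 21.5 N/mm
Normalized = 21.5 / 1.2 = 17.9 N/mm per mm


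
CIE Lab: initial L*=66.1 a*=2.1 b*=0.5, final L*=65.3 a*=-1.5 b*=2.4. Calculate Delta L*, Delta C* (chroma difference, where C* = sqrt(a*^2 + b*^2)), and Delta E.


Delta L* = -0.8
Delta C* = 0.67
Delta E = 4.15


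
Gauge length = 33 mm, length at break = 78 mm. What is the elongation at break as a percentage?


136.4%


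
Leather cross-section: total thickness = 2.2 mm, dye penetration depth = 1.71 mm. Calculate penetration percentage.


77.7%

Penetration% = 1.71 / 2.2 x 100
Penetration = 77.7%


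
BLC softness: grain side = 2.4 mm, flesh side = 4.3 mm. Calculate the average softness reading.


Average = (2.4 + 4.3) / 2
Average = 3.35 mm


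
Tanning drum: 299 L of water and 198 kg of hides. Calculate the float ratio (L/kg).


Float ratio = water / hide weight
Ratio = 299 / 198 = 1.5


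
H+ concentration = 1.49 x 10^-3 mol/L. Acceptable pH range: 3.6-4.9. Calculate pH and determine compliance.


pH = -log10(1.49 x 10^-3) = 2.83
Range: 3.6 to 4.9
Compliant: No


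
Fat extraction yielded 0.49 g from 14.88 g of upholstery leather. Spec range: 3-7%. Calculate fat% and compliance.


Fat content = 3.3%
Compliant: Yes

Fat% = 0.49 / 14.88 x 100 = 3.3%
Spec range: 3-7%
Compliant: Yes


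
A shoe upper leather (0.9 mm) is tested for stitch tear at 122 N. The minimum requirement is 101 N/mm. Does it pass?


STS = 122 / 0.9 = 135.6 N/mm
Minimum required: 101 N/mm
Passes: Yes


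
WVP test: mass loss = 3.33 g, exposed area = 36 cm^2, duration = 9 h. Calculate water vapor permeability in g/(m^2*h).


102.78 g/(m^2*h)


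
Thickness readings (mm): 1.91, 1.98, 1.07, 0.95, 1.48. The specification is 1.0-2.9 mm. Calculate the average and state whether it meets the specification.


Average = 1.48 mm
Within specification: Yes

Sum = 7.39
Average = 7.39 / 5 = 1.48 mm
Specification range: 1.0 to 2.9 mm
Within spec: Yes


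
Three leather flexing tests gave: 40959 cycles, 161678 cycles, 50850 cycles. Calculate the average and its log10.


Average = (40959 + 161678 + 50850) / 3 = 84496 cycles
log10(84496) = 4.93


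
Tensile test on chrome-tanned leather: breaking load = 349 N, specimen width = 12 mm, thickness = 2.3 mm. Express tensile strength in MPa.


12.64 MPa

Cross-section = 12 x 2.3 = 27.6 mm^2
TS = 349 / 27.6 = 12.64 MPa
(1 N/mm^2 = 1 MPa)


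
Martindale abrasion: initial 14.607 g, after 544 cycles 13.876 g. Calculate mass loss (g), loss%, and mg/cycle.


Mass loss = 0.731 g
Loss = 5.00%
Rate = 1.344 mg/cycle


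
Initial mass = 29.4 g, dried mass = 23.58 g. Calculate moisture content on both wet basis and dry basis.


Wet basis = 19.8%
Dry basis = 24.7%

Moisture lost = 29.4 - 23.58 = 5.82 g
Wet basis MC = 5.82 / 29.4 x 100 = 19.8%
Dry basis MC = 5.82 / 23.58 x 100 = 24.7%


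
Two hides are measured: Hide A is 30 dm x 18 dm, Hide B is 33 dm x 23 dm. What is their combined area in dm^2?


Hide A area = 30 x 18 = 540 dm^2
Hide B area = 33 x 23 = 759 dm^2
Total = 540 + 759 = 1299 dm^2


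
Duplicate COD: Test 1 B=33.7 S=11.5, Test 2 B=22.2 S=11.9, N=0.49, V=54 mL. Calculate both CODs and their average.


COD1 = 1611.6 mg/L
COD2 = 747.7 mg/L
Average = 1179.7 mg/L

COD1 = (33.7 - 11.5) x 0.49 x 8000 / 54 = 1611.6 mg/L
COD2 = (22.2 - 11.9) x 0.49 x 8000 / 54 = 747.7 mg/L
Average = (1611.6 + 747.7) / 2 = 1179.7 mg/L


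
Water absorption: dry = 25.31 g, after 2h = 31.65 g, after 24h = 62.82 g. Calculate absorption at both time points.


WA (2h) = (31.65 - 25.31) / 25.31 x 100 = 25.0%
WA (24h) = (62.82 - 25.31) / 25.31 x 100 = 148.2%


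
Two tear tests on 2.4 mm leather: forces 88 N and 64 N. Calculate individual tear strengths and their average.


Tear 1 = 88 / 2.4 = 36.7 N/mm
Tear 2 = 64 / 2.4 = 26.7 N/mm
Average = (36.7 + 26.7) / 2 = 31.7 N/mm


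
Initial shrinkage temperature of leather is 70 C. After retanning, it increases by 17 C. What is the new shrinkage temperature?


87 C

New Ts = 70 + 17 = 87 C


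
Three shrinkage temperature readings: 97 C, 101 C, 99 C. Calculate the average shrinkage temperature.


Average = (97 + 101 + 99) / 3
Average = 297 / 3 = 99.0 C


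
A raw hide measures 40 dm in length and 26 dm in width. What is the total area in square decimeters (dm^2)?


Area = length x width
Area = 40 x 26 = 1040 dm^2


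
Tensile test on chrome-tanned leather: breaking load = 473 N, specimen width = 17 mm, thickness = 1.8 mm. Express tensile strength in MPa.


15.46 MPa


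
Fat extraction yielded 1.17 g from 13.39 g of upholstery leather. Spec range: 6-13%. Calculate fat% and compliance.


Fat% = 1.17 / 13.39 x 100 = 8.7%
Spec range: 6-13%
Compliant: Yes


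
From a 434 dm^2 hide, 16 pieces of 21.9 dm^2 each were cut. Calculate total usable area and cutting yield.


Total usable = 16 x 21.9 = 350.4 dm^2
Yield = 350.4 / 434 x 100 = 80.7%


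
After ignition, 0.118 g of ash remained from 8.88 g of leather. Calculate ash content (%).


Ash% = 0.118 / 8.88 x 100
Ash% = 1.33%


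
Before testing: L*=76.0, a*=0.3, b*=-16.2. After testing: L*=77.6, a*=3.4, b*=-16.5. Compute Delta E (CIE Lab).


dL = 77.6 - 76.0 = 1.6
da = 3.4 - 0.3 = 3.1
db = -16.5 - (-16.2) = -0.3
dE = sqrt((1.6)^2 + (3.1)^2 + (-0.3)^2) = 3.50


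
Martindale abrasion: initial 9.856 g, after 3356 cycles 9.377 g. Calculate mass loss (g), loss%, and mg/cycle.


Mass loss = 0.479 g
Loss = 4.86%
Rate = 0.143 mg/cycle

Loss = 9.856 - 9.377 = 0.479 g
Loss% = 0.479 / 9.856 x 100 = 4.86%
Rate = 0.479 / 3356 x 1000 = 0.143 mg/cycle


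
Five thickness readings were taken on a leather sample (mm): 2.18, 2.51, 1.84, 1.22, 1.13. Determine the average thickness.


1.78 mm

Sum = 2.18 + 2.51 + 1.84 + 1.22 + 1.13 = 8.88
Average = 8.88 / 5 = 1.78 mm


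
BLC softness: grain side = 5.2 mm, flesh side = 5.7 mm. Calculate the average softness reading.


Average = (5.2 + 5.7) / 2
Average = 5.45 mm


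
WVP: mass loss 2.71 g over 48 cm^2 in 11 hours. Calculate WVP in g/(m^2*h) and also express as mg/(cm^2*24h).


WVP = 51.33 g/(m^2*h)
Daily rate = 123.18 mg/(cm^2*24h)


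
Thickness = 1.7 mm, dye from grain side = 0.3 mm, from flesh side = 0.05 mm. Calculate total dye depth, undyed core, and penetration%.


Total dyed = 0.35 mm
Undyed core = 1.35 mm
Penetration = 20.6%

Total dyed = 0.3 + 0.05 = 0.35 mm
Undyed core = 1.7 - 0.35 = 1.35 mm
Penetration = 0.35 / 1.7 x 100 = 20.6%


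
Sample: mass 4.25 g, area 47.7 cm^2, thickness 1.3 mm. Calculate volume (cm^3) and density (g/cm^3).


Volume = 6.201 cm^3
Density = 0.685 g/cm^3

Thickness in cm = 1.3 / 10 = 0.13 cm
Volume = 47.7 x 0.13 = 6.201 cm^3
Density = 4.25 / 6.201 = 0.685 g/cm^3


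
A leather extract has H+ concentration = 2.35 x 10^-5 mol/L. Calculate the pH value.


pH = -log10[H+]
pH = -log10(2.35 x 10^-5) = 4.63


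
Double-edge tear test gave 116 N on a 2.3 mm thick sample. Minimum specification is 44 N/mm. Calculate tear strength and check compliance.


Tear strength = 116 / 2.3 = 50.4 N/mm
Required minimum = 44 N/mm
Compliant: Yes


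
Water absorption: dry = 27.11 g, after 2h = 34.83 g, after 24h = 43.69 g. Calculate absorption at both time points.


2h absorption = 28.5%
24h absorption = 61.2%

WA (2h) = (34.83 - 27.11) / 27.11 x 100 = 28.5%
WA (24h) = (43.69 - 27.11) / 27.11 x 100 = 61.2%


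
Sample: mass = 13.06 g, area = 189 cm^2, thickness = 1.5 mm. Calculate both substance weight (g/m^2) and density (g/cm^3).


Substance weight = 691.0 g/m^2
Density = 0.461 g/cm^3

SW = 13.06 / 189 x 10000 = 691.0 g/m^2
Volume = 189 x 1.5 / 10 = 28.35 cm^3
Density = 13.06 / 28.35 = 0.461 g/cm^3


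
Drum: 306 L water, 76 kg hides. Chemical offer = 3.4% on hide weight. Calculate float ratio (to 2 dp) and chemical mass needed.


Float ratio = 306 / 76 = 4.03
Chemical = 76 x 3.4 / 100 = 2.584 kg


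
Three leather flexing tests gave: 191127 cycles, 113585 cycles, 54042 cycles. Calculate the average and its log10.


Average = 119585 cycles
log10 = 5.08

Average = (191127 + 113585 + 54042) / 3 = 119585 cycles
log10(119585) = 5.08


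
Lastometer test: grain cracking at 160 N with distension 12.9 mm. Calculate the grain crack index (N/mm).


12.4 N/mm


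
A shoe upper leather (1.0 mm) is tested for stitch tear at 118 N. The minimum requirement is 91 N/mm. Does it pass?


STS = 118.0 N/mm
Passes: Yes

STS = 118 / 1.0 = 118.0 N/mm
Minimum required: 91 N/mm
Passes: Yes


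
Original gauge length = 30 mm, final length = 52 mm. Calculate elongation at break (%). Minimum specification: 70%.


Extension = 52 - 30 = 22 mm
Elongation = 22 / 30 x 100 = 73.3%
Minimum required: 70%
Meets specification: Yes


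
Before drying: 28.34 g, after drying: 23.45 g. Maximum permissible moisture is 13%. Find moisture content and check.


MC = (28.34 - 23.45) / 28.34 x 100 = 17.3%
Maximum: 13%
Acceptable: No


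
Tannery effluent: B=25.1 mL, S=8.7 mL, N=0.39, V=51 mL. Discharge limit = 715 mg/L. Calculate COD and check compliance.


COD = 1003.3 mg/L
Compliant: No

COD = (25.1 - 8.7) x 0.39 x 8000 / 51 = 1003.3 mg/L
Limit: 715 mg/L
Compliant: No


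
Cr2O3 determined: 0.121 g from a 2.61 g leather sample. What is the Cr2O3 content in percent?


4.64%

Cr2O3% = 0.121 / 2.61 x 100
Cr2O3% = 4.64%


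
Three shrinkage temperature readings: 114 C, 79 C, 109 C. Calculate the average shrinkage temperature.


100.7 C

Average = (114 + 79 + 109) / 3
Average = 302 / 3 = 100.7 C


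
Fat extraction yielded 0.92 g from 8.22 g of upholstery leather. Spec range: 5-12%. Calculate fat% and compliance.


Fat% = 0.92 / 8.22 x 100 = 11.2%
Spec range: 5-12%
Compliant: Yes


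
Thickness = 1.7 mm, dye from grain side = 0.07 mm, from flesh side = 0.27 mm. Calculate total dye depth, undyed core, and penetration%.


Total dyed = 0.34 mm
Undyed core = 1.36 mm
Penetration = 20.0%

Total dyed = 0.07 + 0.27 = 0.34 mm
Undyed core = 1.7 - 0.34 = 1.36 mm
Penetration = 0.34 / 1.7 x 100 = 20.0%


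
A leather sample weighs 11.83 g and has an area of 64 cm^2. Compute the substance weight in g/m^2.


1848.4 g/m^2

Substance weight = mass / area x 10000
SW = 11.83 / 64 x 10000
SW = 1848.4 g/m^2


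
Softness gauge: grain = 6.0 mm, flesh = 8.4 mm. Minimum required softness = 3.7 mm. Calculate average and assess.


Average softness = 7.20 mm
Meets requirement: Yes

Average = (6.0 + 8.4) / 2 = 7.20 mm
Minimum = 3.7 mm
Meets requirement: Yes


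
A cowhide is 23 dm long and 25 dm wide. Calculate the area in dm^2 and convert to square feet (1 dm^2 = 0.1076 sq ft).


575 dm^2
61.87 sq ft


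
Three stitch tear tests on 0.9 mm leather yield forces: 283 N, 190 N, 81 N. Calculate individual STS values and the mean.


STS1 = 314.4 N/mm
STS2 = 211.1 N/mm
STS3 = 90.0 N/mm
Mean = 205.2 N/mm

STS1 = 283 / 0.9 = 314.4 N/mm
STS2 = 190 / 0.9 = 211.1 N/mm
STS3 = 81 / 0.9 = 90.0 N/mm
Mean = (314.4 + 211.1 + 90.0) / 3 = 205.2 N/mm


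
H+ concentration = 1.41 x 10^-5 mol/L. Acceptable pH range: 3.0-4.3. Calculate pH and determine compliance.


pH = 4.85
Compliant: No

pH = -log10(1.41 x 10^-5) = 4.85
Range: 3.0 to 4.3
Compliant: No


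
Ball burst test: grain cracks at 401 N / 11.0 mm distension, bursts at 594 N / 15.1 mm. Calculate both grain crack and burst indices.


Crack index = 36.5 N/mm
Burst index = 39.3 N/mm


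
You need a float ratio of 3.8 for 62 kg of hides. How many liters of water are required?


235.6 L


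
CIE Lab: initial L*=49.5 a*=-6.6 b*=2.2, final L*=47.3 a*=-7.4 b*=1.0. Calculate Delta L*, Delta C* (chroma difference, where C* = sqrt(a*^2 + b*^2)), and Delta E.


Delta L* = 47.3 - 49.5 = -2.2
C1* = sqrt((-6.6)^2 + (2.2)^2) = 6.957
C2* = sqrt((-7.4)^2 + (1.0)^2) = 7.467
Delta C* = 7.467 - 6.957 = 0.51
Delta E = sqrt((-2.2)^2 + (-0.8)^2 + (-1.2)^2) = 2.63


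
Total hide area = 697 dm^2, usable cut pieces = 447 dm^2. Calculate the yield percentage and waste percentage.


Yield = 64.1%
Waste = 35.9%


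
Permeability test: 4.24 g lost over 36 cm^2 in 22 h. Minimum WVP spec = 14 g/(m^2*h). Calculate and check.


WVP = 53.54 g/(m^2*h)
Meets specification: Yes


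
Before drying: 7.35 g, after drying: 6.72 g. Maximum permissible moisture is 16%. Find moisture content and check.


Moisture content = 8.6%
Acceptable: Yes


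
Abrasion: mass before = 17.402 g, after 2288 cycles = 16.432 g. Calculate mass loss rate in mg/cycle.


Mass loss = 17.402 - 16.432 = 0.970 g
Rate = 0.970 / 2288 x 1000 = 0.424 mg/cycle


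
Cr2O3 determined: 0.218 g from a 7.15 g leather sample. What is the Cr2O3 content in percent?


3.05%


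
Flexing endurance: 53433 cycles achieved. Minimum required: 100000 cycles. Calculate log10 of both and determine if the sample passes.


log10(53433) = 4.73
log10(100000) = 5.00
Passes: No


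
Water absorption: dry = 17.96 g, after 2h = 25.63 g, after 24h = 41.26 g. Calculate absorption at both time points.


WA (2h) = (25.63 - 17.96) / 17.96 x 100 = 42.7%
WA (24h) = (41.26 - 17.96) / 17.96 x 100 = 129.7%


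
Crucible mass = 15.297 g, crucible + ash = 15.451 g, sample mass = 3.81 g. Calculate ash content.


Ash mass = 15.451 - 15.297 = 0.154 g
Ash% = 0.154 / 3.81 x 100 = 4.04%


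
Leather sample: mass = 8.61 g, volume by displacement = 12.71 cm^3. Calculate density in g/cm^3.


0.677 g/cm^3

Density = mass / volume
Density = 8.61 / 12.71 = 0.677 g/cm^3


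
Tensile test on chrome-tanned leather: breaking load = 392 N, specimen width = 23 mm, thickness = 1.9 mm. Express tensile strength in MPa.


8.97 MPa


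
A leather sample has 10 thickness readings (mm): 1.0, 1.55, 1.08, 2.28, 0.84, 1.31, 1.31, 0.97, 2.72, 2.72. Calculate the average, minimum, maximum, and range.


Sum = 15.78
Average = 15.78 / 10 = 1.58 mm
Minimum = 0.84 mm
Maximum = 2.72 mm
Range = 2.72 - 0.84 = 1.88 mm


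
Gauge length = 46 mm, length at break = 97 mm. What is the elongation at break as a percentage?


Extension = 97 - 46 = 51 mm
Elongation = 51 / 46 x 100 = 110.9%


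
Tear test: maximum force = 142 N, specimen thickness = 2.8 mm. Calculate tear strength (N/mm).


50.7 N/mm

Tear strength = force / thickness
Tear = 142 / 2.8 = 50.7 N/mm


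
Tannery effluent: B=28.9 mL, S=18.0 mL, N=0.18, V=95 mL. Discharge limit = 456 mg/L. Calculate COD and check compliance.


COD = 165.2 mg/L
Compliant: Yes


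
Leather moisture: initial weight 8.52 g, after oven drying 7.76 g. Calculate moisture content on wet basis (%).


Moisture = 8.52 - 7.76 = 0.76 g
MC = 0.76 / 8.52 x 100 = 8.9%


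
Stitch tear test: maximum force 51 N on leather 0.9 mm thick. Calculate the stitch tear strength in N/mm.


Stitch tear strength = force / thickness
STS = 51 / 0.9 = 56.7 N/mm


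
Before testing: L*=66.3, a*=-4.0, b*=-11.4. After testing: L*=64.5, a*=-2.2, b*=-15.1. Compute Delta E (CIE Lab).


Delta E = 4.49

dL = 64.5 - 66.3 = -1.8
da = -2.2 - (-4.0) = 1.8
db = -15.1 - (-11.4) = -3.7
dE = sqrt((-1.8)^2 + (1.8)^2 + (-3.7)^2) = 4.49


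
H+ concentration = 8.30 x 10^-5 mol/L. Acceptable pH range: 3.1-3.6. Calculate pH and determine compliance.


pH = 4.08
Compliant: No

pH = -log10(8.30 x 10^-5) = 4.08
Range: 3.1 to 3.6
Compliant: No


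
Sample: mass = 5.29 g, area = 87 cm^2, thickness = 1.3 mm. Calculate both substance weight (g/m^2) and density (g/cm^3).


Substance weight = 608.0 g/m^2
Density = 0.468 g/cm^3


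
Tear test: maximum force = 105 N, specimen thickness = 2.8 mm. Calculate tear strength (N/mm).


37.5 N/mm

Tear strength = force / thickness
Tear = 105 / 2.8 = 37.5 N/mm


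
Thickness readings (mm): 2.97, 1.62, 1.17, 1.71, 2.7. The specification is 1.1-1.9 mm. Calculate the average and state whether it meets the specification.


Sum = 10.17
Average = 10.17 / 5 = 2.03 mm
Specification range: 1.1 to 1.9 mm
Within spec: No


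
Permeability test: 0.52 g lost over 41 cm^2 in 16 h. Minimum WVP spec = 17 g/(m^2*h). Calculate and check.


WVP = 0.52 / (41 x 16) x 10000 = 7.93 g/(m^2*h)
Minimum: 17 g/(m^2*h)
Meets spec: No


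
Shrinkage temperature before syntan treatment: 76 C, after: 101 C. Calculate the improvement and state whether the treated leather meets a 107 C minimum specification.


Improvement = 25 C
Meets 107 C spec: No


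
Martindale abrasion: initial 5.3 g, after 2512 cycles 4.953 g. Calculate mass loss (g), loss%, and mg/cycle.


Mass loss = 0.347 g
Loss = 6.55%
Rate = 0.138 mg/cycle


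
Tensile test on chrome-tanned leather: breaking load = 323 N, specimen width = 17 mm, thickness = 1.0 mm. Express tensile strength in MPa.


Cross-section = 17 x 1.0 = 17.0 mm^2
TS = 323 / 17.0 = 19.00 MPa
(1 N/mm^2 = 1 MPa)


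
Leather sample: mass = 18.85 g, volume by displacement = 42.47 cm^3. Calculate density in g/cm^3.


0.444 g/cm^3


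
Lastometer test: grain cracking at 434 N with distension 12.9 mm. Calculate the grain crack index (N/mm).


Grain crack index = force / distension
Index = 434 / 12.9 = 33.6 N/mm


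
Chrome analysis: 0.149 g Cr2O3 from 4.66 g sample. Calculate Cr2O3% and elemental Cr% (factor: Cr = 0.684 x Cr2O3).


Cr2O3% = 0.149 / 4.66 x 100 = 3.20%
Cr% = 3.20 x 0.684 = 2.19%


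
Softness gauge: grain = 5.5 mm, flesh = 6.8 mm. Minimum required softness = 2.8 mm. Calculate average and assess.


Average = (5.5 + 6.8) / 2 = 6.15 mm
Minimum = 2.8 mm
Meets requirement: Yes


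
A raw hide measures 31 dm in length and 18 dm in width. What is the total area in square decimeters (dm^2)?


558 dm^2


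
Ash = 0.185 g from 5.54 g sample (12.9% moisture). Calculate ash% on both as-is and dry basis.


As-is ash% = 0.185 / 5.54 x 100 = 3.34%
Dry mass = 5.54 x (100 - 12.9) / 100 = 4.82534 g
Dry-basis ash% = 0.185 / 4.82534 x 100 = 3.83%


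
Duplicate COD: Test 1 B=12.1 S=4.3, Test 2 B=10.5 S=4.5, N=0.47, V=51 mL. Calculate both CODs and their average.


COD1 = (12.1 - 4.3) x 0.47 x 8000 / 51 = 575.1 mg/L
COD2 = (10.5 - 4.5) x 0.47 x 8000 / 51 = 442.4 mg/L
Average = (575.1 + 442.4) / 2 = 508.8 mg/L


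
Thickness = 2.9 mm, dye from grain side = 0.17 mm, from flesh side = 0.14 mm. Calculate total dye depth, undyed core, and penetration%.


Total dyed = 0.17 + 0.14 = 0.31 mm
Undyed core = 2.9 - 0.31 = 2.59 mm
Penetration = 0.31 / 2.9 x 100 = 10.7%


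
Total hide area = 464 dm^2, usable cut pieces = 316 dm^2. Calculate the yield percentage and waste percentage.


Yield = 316 / 464 x 100 = 68.1%
Waste = 464 - 316 = 148 dm^2
Waste% = 100 - 68.1 = 31.9%


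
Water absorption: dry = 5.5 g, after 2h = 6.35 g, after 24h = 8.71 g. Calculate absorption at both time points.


2h absorption = 15.5%
24h absorption = 58.4%

WA (2h) = (6.35 - 5.5) / 5.5 x 100 = 15.5%
WA (24h) = (8.71 - 5.5) / 5.5 x 100 = 58.4%


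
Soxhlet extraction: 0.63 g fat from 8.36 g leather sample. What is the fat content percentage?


7.5%

Fat content = 0.63 / 8.36 x 100
Fat = 7.5%


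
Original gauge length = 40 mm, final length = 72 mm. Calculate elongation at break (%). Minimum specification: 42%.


Elongation = 80.0%
Meets spec: Yes

Extension = 72 - 40 = 32 mm
Elongation = 32 / 40 x 100 = 80.0%
Minimum required: 42%
Meets specification: Yes


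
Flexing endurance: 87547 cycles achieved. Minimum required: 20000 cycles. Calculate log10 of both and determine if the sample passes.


Achieved: log10 = 4.94
Required: log10 = 4.30
Passes: Yes

log10(87547) = 4.94
log10(20000) = 4.30
Passes: Yes


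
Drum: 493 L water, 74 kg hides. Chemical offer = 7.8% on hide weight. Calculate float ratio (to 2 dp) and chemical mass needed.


Float ratio = 493 / 74 = 6.66
Chemical = 74 x 7.8 / 100 = 5.772 kg


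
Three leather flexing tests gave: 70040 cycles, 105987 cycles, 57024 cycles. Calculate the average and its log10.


Average = (70040 + 105987 + 57024) / 3 = 77684 cycles
log10(77684) = 4.89


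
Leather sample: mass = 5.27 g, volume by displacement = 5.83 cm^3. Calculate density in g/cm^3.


0.904 g/cm^3

Density = mass / volume
Density = 5.27 / 5.83 = 0.904 g/cm^3


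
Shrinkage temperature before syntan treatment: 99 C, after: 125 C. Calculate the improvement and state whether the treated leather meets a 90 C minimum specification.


Improvement = 26 C
Meets 90 C spec: Yes


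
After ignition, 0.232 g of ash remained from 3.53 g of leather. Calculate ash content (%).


6.57%

Ash% = 0.232 / 3.53 x 100
Ash% = 6.57%


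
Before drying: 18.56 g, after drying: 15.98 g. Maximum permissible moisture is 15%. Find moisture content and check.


MC = (18.56 - 15.98) / 18.56 x 100 = 13.9%
Maximum: 15%
Acceptable: Yes


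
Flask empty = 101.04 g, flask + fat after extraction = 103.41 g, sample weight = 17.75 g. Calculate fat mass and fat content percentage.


Fat mass = 103.41 - 101.04 = 2.37 g
Fat% = 2.37 / 17.75 x 100 = 13.4%


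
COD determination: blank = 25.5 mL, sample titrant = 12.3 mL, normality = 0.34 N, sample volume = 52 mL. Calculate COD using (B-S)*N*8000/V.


690.5 mg/L


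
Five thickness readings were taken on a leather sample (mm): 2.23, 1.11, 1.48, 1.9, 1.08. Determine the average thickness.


1.56 mm


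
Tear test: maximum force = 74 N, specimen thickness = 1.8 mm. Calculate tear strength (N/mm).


Tear strength = force / thickness
Tear = 74 / 1.8 = 41.1 N/mm


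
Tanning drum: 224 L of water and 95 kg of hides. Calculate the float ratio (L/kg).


2.4

Float ratio = water / hide weight
Ratio = 224 / 95 = 2.4


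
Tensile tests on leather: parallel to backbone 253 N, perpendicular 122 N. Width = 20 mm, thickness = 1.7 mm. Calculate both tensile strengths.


Parallel = 7.44 N/mm^2
Perpendicular = 3.59 N/mm^2


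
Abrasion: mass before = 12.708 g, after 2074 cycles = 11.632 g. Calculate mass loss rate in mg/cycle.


Mass loss = 12.708 - 11.632 = 1.076 g
Rate = 1.076 / 2074 x 1000 = 0.519 mg/cycle


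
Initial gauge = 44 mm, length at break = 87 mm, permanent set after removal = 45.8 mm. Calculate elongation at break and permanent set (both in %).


Elongation at break = 97.7%
Permanent set = 4.1%


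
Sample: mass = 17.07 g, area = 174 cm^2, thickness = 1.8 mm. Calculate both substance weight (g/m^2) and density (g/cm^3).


Substance weight = 981.0 g/m^2
Density = 0.545 g/cm^3

SW = 17.07 / 174 x 10000 = 981.0 g/m^2
Volume = 174 x 1.8 / 10 = 31.32 cm^3
Density = 17.07 / 31.32 = 0.545 g/cm^3


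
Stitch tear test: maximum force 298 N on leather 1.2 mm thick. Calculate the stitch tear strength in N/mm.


Stitch tear strength = force / thickness
STS = 298 / 1.2 = 248.3 N/mm


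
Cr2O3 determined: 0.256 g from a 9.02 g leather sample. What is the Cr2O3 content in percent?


2.84%

Cr2O3% = 0.256 / 9.02 x 100
Cr2O3% = 2.84%


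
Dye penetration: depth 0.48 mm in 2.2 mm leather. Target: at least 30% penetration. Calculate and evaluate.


Penetration = 0.48 / 2.2 x 100 = 21.8%
Target: 30%
Meets target: No


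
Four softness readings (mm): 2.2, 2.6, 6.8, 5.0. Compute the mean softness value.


Sum = 2.2 + 2.6 + 6.8 + 5.0
Mean = 16.6 / 4 = 4.15 mm


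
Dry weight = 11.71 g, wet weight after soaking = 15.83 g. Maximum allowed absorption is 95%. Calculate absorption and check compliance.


Absorption = 35.2%
Compliant: Yes

WA = (15.83 - 11.71) / 11.71 x 100 = 35.2%
Maximum allowed: 95%
Compliant: Yes


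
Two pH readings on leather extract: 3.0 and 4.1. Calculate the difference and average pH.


Difference = |3.0 - 4.1| = 1.1
Average = (3.0 + 4.1) / 2 = 3.55


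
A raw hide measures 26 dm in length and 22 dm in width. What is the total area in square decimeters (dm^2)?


572 dm^2

Area = length x width
Area = 26 x 22 = 572 dm^2


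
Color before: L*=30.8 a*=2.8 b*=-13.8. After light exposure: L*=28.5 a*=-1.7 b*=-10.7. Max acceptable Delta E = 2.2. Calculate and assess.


dL = -2.3, da = -4.5, db = 3.1
dE = sqrt((-2.3)^2 + (-4.5)^2 + (3.1)^2) = 5.93
Max = 2.2
Passes: No


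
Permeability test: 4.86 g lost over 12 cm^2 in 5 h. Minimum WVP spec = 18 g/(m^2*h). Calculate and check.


WVP = 810.00 g/(m^2*h)
Meets specification: Yes

WVP = 4.86 / (12 x 5) x 10000 = 810.00 g/(m^2*h)
Minimum: 18 g/(m^2*h)
Meets spec: Yes


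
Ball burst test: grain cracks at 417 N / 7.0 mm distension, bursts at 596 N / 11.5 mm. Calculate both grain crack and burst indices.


Crack index = 59.6 N/mm
Burst index = 51.8 N/mm

Crack index = 417 / 7.0 = 59.6 N/mm
Burst index = 596 / 11.5 = 51.8 N/mm


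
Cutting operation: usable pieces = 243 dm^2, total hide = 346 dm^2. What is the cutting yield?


70.2%

Yield = usable / total x 100
Yield = 243 / 346 x 100 = 70.2%


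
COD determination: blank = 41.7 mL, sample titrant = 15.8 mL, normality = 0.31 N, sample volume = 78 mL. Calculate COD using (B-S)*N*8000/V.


COD = (41.7 - 15.8) x 0.31 x 8000 / 78
COD = 25.9 x 0.31 x 8000 / 78
COD = 823.5 mg/L


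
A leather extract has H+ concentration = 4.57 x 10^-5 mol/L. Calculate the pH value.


pH = -log10[H+]
pH = -log10(4.57 x 10^-5) = 4.34


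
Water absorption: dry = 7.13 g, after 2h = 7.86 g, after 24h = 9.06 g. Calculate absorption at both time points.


2h absorption = 10.2%
24h absorption = 27.1%


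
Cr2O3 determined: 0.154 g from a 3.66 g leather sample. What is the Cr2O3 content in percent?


4.21%


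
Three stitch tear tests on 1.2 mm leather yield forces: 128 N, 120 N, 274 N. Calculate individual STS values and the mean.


STS1 = 128 / 1.2 = 106.7 N/mm
STS2 = 120 / 1.2 = 100.0 N/mm
STS3 = 274 / 1.2 = 228.3 N/mm
Mean = (106.7 + 100.0 + 228.3) / 3 = 145.0 N/mm


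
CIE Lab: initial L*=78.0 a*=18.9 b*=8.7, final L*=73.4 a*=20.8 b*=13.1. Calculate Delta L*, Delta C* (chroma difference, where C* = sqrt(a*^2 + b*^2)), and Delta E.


Delta L* = 73.4 - 78.0 = -4.6
C1* = sqrt((18.9)^2 + (8.7)^2) = 20.806
C2* = sqrt((20.8)^2 + (13.1)^2) = 24.581
Delta C* = 24.581 - 20.806 = 3.78
Delta E = sqrt((-4.6)^2 + (1.9)^2 + (4.4)^2) = 6.64


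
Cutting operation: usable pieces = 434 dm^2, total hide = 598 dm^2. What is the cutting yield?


72.6%

Yield = usable / total x 100
Yield = 434 / 598 x 100 = 72.6%


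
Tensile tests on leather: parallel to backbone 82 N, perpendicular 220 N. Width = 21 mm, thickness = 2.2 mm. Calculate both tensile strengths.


Area = 21 x 2.2 = 46.2 mm^2
TS (parallel) = 82 / 46.2 = 1.77 N/mm^2
TS (perpendicular) = 220 / 46.2 = 4.76 N/mm^2


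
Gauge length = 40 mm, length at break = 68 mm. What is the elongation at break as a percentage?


70.0%

Extension = 68 - 40 = 28 mm
Elongation = 28 / 40 x 100 = 70.0%


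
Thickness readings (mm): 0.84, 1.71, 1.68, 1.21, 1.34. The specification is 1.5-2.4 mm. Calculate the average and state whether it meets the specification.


Average = 1.36 mm
Within specification: No

Sum = 6.78
Average = 6.78 / 5 = 1.36 mm
Specification range: 1.5 to 2.4 mm
Within spec: No


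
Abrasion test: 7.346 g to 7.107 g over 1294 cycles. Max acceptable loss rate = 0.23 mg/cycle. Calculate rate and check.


Loss = 7.346 - 7.107 = 0.239 g
Rate = 0.239 g / 1294 cycles x 1000 = 0.185 mg/cycle
Max = 0.23 mg/cycle
Passes: Yes


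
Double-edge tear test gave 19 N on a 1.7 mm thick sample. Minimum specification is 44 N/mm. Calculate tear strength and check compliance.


Tear strength = 11.2 N/mm
Compliant: No

Tear strength = 19 / 1.7 = 11.2 N/mm
Required minimum = 44 N/mm
Compliant: No


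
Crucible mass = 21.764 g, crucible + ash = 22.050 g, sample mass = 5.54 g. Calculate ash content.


Ash mass = 22.050 - 21.764 = 0.286 g
Ash% = 0.286 / 5.54 x 100 = 5.16%


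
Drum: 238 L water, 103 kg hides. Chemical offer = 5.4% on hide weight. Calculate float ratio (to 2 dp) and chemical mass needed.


Float ratio = 2.31
Chemical needed = 5.562 kg

Float ratio = 238 / 103 = 2.31
Chemical = 103 x 5.4 / 100 = 5.562 kg


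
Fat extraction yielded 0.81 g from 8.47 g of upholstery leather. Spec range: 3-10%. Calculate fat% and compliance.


Fat% = 0.81 / 8.47 x 100 = 9.6%
Spec range: 3-10%
Compliant: Yes


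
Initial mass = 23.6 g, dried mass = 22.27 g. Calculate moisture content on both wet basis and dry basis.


Wet basis = 5.6%
Dry basis = 6.0%

Moisture lost = 23.6 - 22.27 = 1.33 g
Wet basis MC = 1.33 / 23.6 x 100 = 5.6%
Dry basis MC = 1.33 / 22.27 x 100 = 6.0%


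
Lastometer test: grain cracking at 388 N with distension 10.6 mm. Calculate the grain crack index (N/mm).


Grain crack index = force / distension
Index = 388 / 10.6 = 36.6 N/mm


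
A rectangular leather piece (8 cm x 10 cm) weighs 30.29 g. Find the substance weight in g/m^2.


3786.3 g/m^2

Area = 8 x 10 = 80 cm^2
SW = 30.29 / 80 x 10000 = 3786.3 g/m^2


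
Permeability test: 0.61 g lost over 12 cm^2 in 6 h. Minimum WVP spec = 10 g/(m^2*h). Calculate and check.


WVP = 0.61 / (12 x 6) x 10000 = 84.72 g/(m^2*h)
Minimum: 10 g/(m^2*h)
Meets spec: Yes


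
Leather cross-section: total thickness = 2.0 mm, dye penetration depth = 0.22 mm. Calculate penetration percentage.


Penetration% = 0.22 / 2.0 x 100
Penetration = 11.0%


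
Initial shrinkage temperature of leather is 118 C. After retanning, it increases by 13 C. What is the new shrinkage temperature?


131 C

New Ts = 118 + 13 = 131 C


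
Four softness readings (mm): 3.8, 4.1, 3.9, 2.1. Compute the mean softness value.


3.48 mm

Sum = 3.8 + 4.1 + 3.9 + 2.1
Mean = 13.9 / 4 = 3.48 mm


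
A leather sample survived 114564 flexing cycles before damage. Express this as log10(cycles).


5.06

log10(114564) = 5.06


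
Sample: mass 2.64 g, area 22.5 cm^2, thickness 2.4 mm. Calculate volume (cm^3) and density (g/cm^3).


Thickness in cm = 2.4 / 10 = 0.24 cm
Volume = 22.5 x 0.24 = 5.400 cm^3
Density = 2.64 / 5.400 = 0.489 g/cm^3


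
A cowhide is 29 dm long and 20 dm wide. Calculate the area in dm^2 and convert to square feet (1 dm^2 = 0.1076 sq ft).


Area = 29 x 20 = 580 dm^2
Conversion: 580 x 0.1076 = 62.41 sq ft


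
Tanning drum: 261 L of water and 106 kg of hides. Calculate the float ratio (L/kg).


Float ratio = water / hide weight
Ratio = 261 / 106 = 2.5


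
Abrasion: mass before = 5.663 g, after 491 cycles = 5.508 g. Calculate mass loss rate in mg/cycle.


0.316 mg/cycle


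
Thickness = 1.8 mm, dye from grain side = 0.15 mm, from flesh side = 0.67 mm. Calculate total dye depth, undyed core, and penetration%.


Total dyed = 0.15 + 0.67 = 0.82 mm
Undyed core = 1.8 - 0.82 = 0.98 mm
Penetration = 0.82 / 1.8 x 100 = 45.6%


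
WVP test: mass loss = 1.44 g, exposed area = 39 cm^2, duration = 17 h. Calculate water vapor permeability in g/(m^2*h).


21.72 g/(m^2*h)


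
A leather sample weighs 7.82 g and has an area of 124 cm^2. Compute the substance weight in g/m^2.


630.6 g/m^2

Substance weight = mass / area x 10000
SW = 7.82 / 124 x 10000
SW = 630.6 g/m^2


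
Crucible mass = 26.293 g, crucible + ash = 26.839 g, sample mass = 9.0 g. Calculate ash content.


Ash mass = 26.839 - 26.293 = 0.546 g
Ash% = 0.546 / 9.0 x 100 = 6.07%


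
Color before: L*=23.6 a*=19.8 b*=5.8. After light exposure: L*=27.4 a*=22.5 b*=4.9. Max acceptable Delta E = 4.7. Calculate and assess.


Delta E = 4.75
Passes: No


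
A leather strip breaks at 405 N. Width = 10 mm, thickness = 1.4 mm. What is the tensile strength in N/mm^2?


28.93 N/mm^2


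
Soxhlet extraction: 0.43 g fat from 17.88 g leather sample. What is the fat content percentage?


Fat content = 0.43 / 17.88 x 100
Fat = 2.4%


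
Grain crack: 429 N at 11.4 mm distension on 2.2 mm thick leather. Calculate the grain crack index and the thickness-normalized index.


Crack index = 429 / 11.4 = 37.6 N/mm
Normalized = 37.6 / 2.2 = 17.1 N/mm per mm


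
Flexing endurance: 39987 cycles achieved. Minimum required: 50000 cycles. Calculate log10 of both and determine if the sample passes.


log10(39987) = 4.60
log10(50000) = 4.70
Passes: No


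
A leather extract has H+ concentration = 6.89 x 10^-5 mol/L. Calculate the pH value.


pH = 4.16


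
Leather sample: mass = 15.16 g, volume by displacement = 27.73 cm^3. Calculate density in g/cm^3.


Density = mass / volume
Density = 15.16 / 27.73 = 0.547 g/cm^3


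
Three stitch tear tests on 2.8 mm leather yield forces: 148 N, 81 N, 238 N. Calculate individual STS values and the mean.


STS1 = 148 / 2.8 = 52.9 N/mm
STS2 = 81 / 2.8 = 28.9 N/mm
STS3 = 238 / 2.8 = 85.0 N/mm
Mean = (52.9 + 28.9 + 85.0) / 3 = 55.6 N/mm


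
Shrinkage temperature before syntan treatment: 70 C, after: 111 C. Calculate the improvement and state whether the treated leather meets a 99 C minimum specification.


Improvement = 111 - 70 = 41 C
Spec check: 111 C >= 99 C? Yes


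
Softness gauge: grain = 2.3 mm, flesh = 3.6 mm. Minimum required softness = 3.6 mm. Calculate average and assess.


Average softness = 2.95 mm
Meets requirement: No

Average = (2.3 + 3.6) / 2 = 2.95 mm
Minimum = 3.6 mm
Meets requirement: No


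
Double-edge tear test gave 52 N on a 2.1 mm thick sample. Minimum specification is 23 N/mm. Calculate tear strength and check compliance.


Tear strength = 52 / 2.1 = 24.8 N/mm
Required minimum = 23 N/mm
Compliant: Yes


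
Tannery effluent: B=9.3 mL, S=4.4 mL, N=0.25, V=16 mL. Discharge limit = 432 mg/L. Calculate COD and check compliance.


COD = (9.3 - 4.4) x 0.25 x 8000 / 16 = 612.5 mg/L
Limit: 432 mg/L
Compliant: No


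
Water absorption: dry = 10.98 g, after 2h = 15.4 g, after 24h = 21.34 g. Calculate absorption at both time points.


2h absorption = 40.3%
24h absorption = 94.4%

WA (2h) = (15.4 - 10.98) / 10.98 x 100 = 40.3%
WA (24h) = (21.34 - 10.98) / 10.98 x 100 = 94.4%


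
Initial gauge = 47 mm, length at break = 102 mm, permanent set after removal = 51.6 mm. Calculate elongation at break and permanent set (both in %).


Elongation at break = (102 - 47) / 47 x 100 = 117.0%
Permanent set = (51.6 - 47) / 47 x 100 = 9.8%


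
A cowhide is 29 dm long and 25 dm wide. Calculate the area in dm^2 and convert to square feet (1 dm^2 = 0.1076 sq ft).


725 dm^2
78.01 sq ft

Area = 29 x 25 = 725 dm^2
Conversion: 725 x 0.1076 = 78.01 sq ft


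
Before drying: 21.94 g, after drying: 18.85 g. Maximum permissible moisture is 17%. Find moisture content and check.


Moisture content = 14.1%
Acceptable: Yes


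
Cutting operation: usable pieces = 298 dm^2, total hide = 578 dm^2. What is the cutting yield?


51.6%


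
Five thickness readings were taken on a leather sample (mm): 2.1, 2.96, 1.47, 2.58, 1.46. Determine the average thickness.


2.11 mm

Sum = 2.1 + 2.96 + 1.47 + 2.58 + 1.46 = 10.57
Average = 10.57 / 5 = 2.11 mm


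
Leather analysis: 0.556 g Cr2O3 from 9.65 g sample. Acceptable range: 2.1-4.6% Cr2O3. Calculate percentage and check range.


Cr2O3% = 0.556 / 9.65 x 100 = 5.76%
Acceptable range: 2.1 to 4.6%
Within range: No


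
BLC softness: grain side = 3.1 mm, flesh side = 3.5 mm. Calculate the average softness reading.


Average = (3.1 + 3.5) / 2
Average = 3.30 mm


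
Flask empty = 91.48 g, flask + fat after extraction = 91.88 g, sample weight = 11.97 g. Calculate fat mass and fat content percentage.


Fat mass = 0.40 g
Fat content = 3.3%

Fat mass = 91.88 - 91.48 = 0.40 g
Fat% = 0.40 / 11.97 x 100 = 3.3%
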